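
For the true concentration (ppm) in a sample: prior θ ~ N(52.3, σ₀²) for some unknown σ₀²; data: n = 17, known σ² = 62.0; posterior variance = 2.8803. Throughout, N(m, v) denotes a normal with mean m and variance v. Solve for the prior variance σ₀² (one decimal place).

σ₀² = 13.7

For the Normal–Normal model with known σ², precisions add: τ_n = τ₀ + n/σ².
So 1/σ₀² = 1/2.8803 − 17/62.0 = 0.347186 − 0.274194 = 0.072992.
Hence σ₀² = 1/0.072992 ≈ 13.7.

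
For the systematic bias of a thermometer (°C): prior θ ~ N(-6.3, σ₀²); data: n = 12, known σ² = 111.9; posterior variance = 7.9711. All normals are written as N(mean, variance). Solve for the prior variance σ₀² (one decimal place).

σ₀² = 54.9

For the Normal–Normal model with known σ², precisions add: τ_n = τ₀ + n/σ².
So 1/σ₀² = 1/7.9711 − 12/111.9 = 0.125453 − 0.107239 = 0.018214.
Hence σ₀² = 1/0.018214 ≈ 54.9.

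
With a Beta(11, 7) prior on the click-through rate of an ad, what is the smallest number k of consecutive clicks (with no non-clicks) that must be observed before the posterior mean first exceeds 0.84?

k = 26

After k clicks and 0 non-clicks the posterior is Beta(11+k, 7), with mean (11+k)/(11+7+k).
Set (11+k)/(18+k) > 0.84 and solve: k > (0.84·18 − 11)/(1 − 0.84) = 25.750.
The smallest integer exceeding 25.750 is 26, and checking k=26: (37)/(44) = 0.8409 > 0.84.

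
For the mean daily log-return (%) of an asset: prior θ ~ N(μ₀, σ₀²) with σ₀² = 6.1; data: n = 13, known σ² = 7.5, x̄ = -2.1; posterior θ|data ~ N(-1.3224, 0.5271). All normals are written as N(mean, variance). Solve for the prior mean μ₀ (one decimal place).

With known observation variance, the Normal–Normal posterior has precision τ_n = τ₀ + n/σ² and mean μ_n = (τ₀μ₀ + (n/σ²)x̄)/τ_n.
Here τ₀ = 1/6.1 = 0.163934 and τ_data = 13/7.5 = 1.733333, so τ_n = 1.897267.
Rearranging for μ₀: μ₀ = (μ_n·τ_n − τ_data·x̄)/τ₀ = (-1.3224·1.897267 − 1.733333·-2.1) / 0.163934 = 1.131053/0.163934 ≈ 6.9.

μ₀ = 6.9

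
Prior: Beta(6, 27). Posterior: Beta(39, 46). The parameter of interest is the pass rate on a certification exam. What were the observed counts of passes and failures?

33 passes and 19 failures

Beta is conjugate to the binomial likelihood: posterior = Beta(a+s, b+f).
Match parameters: s=39−6=33, f=46−27=19.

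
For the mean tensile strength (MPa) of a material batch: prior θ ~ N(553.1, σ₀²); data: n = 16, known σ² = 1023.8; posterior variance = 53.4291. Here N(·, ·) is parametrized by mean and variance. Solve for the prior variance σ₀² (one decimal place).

σ₀² = 323.8

Posterior precision equals prior precision plus data precision: 1/σ_n² = 1/σ₀² + n/σ².
So 1/σ₀² = 1/53.4291 − 16/1023.8 = 0.018716 − 0.015628 = 0.003088.
Hence σ₀² = 1/0.003088 ≈ 323.8.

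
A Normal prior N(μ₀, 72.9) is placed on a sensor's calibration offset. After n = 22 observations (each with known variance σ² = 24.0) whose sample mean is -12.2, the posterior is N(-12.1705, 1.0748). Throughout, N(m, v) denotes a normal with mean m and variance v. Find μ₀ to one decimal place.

The posterior mean is a precision-weighted average: μ_n = (τ₀μ₀ + τ_data·x̄)/(τ₀+τ_data), with τ₀=1/σ₀² and τ_data=n/σ².
Here τ₀ = 1/72.9 = 0.013717 and τ_data = 22/24.0 = 0.916667, so τ_n = 0.930384.
Rearranging for μ₀: μ₀ = (μ_n·τ_n − τ_data·x̄)/τ₀ = (-12.1705·0.930384 − 0.916667·-12.2) / 0.013717 = -0.139901/0.013717 ≈ -10.2.

μ₀ = -10.2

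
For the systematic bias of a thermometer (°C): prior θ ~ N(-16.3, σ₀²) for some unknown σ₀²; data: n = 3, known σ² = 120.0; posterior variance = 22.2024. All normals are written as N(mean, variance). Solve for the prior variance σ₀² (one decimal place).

For the Normal–Normal model with known σ², precisions add: τ_n = τ₀ + n/σ².
So 1/σ₀² = 1/22.2024 − 3/120.0 = 0.045040 − 0.025000 = 0.020040.
Hence σ₀² = 1/0.020040 ≈ 49.9.

σ₀² = 49.9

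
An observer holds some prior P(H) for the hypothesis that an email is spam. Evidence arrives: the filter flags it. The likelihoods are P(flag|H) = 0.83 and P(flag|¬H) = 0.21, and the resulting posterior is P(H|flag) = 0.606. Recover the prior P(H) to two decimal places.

Bayes' rule in odds form gives O(H|E) = O(H)·[P(E|H)/P(E|¬H)], hence O(H) = O(H|E)/LR.
Posterior odds = 0.606/(1−0.606) = 1.5381. LR = 0.83/0.21 = 3.9524.
Prior odds = 1.5381/3.9524 = 0.3892, so P(H) = 0.3892/(1+0.3892) ≈ 0.28.

P(H) = 0.28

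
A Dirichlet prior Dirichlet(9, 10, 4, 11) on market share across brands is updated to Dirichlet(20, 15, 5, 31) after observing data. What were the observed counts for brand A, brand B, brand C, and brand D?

For a Dirichlet(α) prior with multinomial counts c, the posterior is Dirichlet(α + c) componentwise.
Counts are posterior − prior componentwise: 20−9=11, 15−10=5, 5−4=1, 31−11=20.

counts (11, 5, 1, 20)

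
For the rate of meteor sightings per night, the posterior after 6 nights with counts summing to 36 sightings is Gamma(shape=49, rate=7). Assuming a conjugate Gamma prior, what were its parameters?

A Gamma(α, β) prior (rate parametrization) on a Poisson rate with n observations summing to S gives posterior Gamma(α+S, β+n).
So α = 49 − 36 = 13 and β = 7 − 6 = 1.

Gamma(shape=13, rate=1)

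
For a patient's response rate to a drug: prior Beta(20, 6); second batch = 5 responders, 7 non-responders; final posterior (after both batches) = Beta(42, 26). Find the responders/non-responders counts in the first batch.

Sequential conjugate updates are equivalent to a single update on the pooled data, so total successes = posterior α − prior α and total failures = posterior β − prior β.
Total across both batches: 42−20=22 responders, 26−6=20 non-responders.
Subtract the second batch: 22−5=17 responders and 20−7=13 non-responders.

17 responders and 13 non-responders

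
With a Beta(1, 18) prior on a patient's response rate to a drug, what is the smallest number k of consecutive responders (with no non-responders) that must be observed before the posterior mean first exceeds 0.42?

k = 13

After k responders and 0 non-responders the posterior is Beta(1+k, 18), with mean (1+k)/(1+18+k).
Set (1+k)/(19+k) > 0.42 and solve: k > (0.42·19 − 1)/(1 − 0.42) = 12.034.
The smallest integer exceeding 12.034 is 13, and checking k=13: (14)/(32) = 0.4375 > 0.42.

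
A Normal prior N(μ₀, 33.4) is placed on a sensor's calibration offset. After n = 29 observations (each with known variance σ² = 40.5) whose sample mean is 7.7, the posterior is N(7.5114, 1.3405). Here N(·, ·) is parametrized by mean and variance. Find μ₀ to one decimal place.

The posterior mean is a precision-weighted average: μ_n = (τ₀μ₀ + τ_data·x̄)/(τ₀+τ_data), with τ₀=1/σ₀² and τ_data=n/σ².
Here τ₀ = 1/33.4 = 0.029940 and τ_data = 29/40.5 = 0.716049, so τ_n = 0.745989.
Rearranging for μ₀: μ₀ = (μ_n·τ_n − τ_data·x̄)/τ₀ = (7.5114·0.745989 − 0.716049·7.7) / 0.029940 = 0.089844/0.029940 ≈ 3.0.

μ₀ = 3.0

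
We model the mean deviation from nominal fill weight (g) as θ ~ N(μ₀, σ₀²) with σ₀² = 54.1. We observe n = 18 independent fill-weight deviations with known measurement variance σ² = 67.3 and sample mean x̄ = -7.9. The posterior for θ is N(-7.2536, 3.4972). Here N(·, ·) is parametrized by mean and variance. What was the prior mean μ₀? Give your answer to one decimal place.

With known observation variance, the Normal–Normal posterior has precision τ_n = τ₀ + n/σ² and mean μ_n = (τ₀μ₀ + (n/σ²)x̄)/τ_n.
Here τ₀ = 1/54.1 = 0.018484 and τ_data = 18/67.3 = 0.267459, so τ_n = 0.285943.
Rearranging for μ₀: μ₀ = (μ_n·τ_n − τ_data·x̄)/τ₀ = (-7.2536·0.285943 − 0.267459·-7.9) / 0.018484 = 0.038810/0.018484 ≈ 2.1.

μ₀ = 2.1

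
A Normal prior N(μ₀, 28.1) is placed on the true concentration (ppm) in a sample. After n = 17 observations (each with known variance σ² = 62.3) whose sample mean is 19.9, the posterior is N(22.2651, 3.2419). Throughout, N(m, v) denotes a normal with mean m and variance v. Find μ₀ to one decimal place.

With known observation variance, the Normal–Normal posterior has precision τ_n = τ₀ + n/σ² and mean μ_n = (τ₀μ₀ + (n/σ²)x̄)/τ_n.
Here τ₀ = 1/28.1 = 0.035587 and τ_data = 17/62.3 = 0.272873, so τ_n = 0.308460.
Rearranging for μ₀: μ₀ = (μ_n·τ_n − τ_data·x̄)/τ₀ = (22.2651·0.308460 − 0.272873·19.9) / 0.035587 = 1.437720/0.035587 ≈ 40.4.

μ₀ = 40.4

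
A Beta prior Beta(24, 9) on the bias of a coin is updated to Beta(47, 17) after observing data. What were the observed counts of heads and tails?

23 heads and 8 tails

A Beta(a, b) prior with s successes and f failures in binomial data gives a Beta(a+s, b+f) posterior.
So s = 47 − 24 = 23 and f = 17 − 9 = 8.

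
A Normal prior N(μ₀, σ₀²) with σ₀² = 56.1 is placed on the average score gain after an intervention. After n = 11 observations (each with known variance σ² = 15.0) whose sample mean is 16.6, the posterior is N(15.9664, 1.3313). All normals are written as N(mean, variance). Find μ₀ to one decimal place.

μ₀ = -10.1

The posterior mean is a precision-weighted average: μ_n = (τ₀μ₀ + τ_data·x̄)/(τ₀+τ_data), with τ₀=1/σ₀² and τ_data=n/σ².
Here τ₀ = 1/56.1 = 0.017825 and τ_data = 11/15.0 = 0.733333, so τ_n = 0.751158.
Rearranging for μ₀: μ₀ = (μ_n·τ_n − τ_data·x̄)/τ₀ = (15.9664·0.751158 − 0.733333·16.6) / 0.017825 = -0.180039/0.017825 ≈ -10.1.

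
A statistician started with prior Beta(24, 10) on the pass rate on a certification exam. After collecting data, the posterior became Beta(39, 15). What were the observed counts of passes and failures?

Beta is conjugate to the binomial likelihood: posterior = Beta(α+s, β+f).
Match parameters: s=39−24=15, f=15−10=5.

15 passes and 5 failures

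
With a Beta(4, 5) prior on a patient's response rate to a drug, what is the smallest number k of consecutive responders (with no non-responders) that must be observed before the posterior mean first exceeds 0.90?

After k responders and 0 non-responders the posterior is Beta(4+k, 5), with mean (4+k)/(4+5+k).
Set (4+k)/(9+k) > 0.90 and solve: k > (0.90·9 − 4)/(1 − 0.90) = 41.000.
The smallest integer exceeding 41.000 is 42.

k = 42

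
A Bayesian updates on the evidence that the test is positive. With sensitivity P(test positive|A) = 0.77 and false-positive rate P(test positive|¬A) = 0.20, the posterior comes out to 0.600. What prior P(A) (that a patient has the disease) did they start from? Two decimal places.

Bayes' rule in odds form gives O(A|E) = O(A)·[P(E|A)/P(E|¬A)], hence O(A) = O(A|E)/LR.
Posterior odds = 0.600/(1−0.600) = 1.5000. LR = 0.77/0.20 = 3.8500.
Prior odds = 1.5000/3.8500 = 0.3896, so P(A) = 0.3896/(1+0.3896) ≈ 0.28.

P(A) = 0.28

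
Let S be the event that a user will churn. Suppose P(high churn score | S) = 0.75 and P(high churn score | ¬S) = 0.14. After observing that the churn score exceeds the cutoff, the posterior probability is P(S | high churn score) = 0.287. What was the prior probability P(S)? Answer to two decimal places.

P(S) = 0.07

In odds form, posterior odds = prior odds × likelihood ratio, so prior odds = posterior odds ÷ LR.
Posterior odds = 0.287/(1−0.287) = 0.4025. LR = 0.75/0.14 = 5.3571.
Prior odds = 0.4025/5.3571 = 0.0751, so P(S) = 0.0751/(1+0.0751) ≈ 0.07.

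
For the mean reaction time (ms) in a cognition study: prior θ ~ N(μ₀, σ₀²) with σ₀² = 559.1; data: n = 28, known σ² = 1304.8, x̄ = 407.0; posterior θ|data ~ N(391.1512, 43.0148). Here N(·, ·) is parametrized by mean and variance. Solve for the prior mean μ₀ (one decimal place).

μ₀ = 201.0

The posterior mean is a precision-weighted average: μ_n = (τ₀μ₀ + τ_data·x̄)/(τ₀+τ_data), with τ₀=1/σ₀² and τ_data=n/σ².
Here τ₀ = 1/559.1 = 0.001789 and τ_data = 28/1304.8 = 0.021459, so τ_n = 0.023248.
Rearranging for μ₀: μ₀ = (μ_n·τ_n − τ_data·x̄)/τ₀ = (391.1512·0.023248 − 0.021459·407.0) / 0.001789 = 0.359670/0.001789 ≈ 201.0.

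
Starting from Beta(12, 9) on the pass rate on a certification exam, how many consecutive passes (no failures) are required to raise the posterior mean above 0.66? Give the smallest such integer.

k = 6

After k passes and 0 failures the posterior is Beta(12+k, 9), with mean (12+k)/(12+9+k).
Set (12+k)/(21+k) > 0.66 and solve: k > (0.66·21 − 12)/(1 − 0.66) = 5.471.
The smallest integer exceeding 5.471 is 6, and checking k=6: (18)/(27) = 0.6667 > 0.66.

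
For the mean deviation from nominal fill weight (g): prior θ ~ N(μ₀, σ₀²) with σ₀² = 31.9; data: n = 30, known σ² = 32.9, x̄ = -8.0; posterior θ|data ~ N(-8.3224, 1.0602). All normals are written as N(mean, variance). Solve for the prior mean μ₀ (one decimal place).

μ₀ = -17.7

With known observation variance, the Normal–Normal posterior has precision τ_n = τ₀ + n/σ² and mean μ_n = (τ₀μ₀ + (n/σ²)x̄)/τ_n.
Here τ₀ = 1/31.9 = 0.031348 and τ_data = 30/32.9 = 0.911854, so τ_n = 0.943202.
Rearranging for μ₀: μ₀ = (μ_n·τ_n − τ_data·x̄)/τ₀ = (-8.3224·0.943202 − 0.911854·-8.0) / 0.031348 = -0.554872/0.031348 ≈ -17.7.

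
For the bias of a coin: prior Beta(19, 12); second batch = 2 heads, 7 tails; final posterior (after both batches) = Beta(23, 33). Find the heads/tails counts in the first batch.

Sequential conjugate updates are equivalent to a single update on the pooled data, so total successes = posterior α − prior α and total failures = posterior β − prior β.
Total across both batches: 23−19=4 heads, 33−12=21 tails.
Subtract the second batch: 4−2=2 heads and 21−7=14 tails.

2 heads and 14 tails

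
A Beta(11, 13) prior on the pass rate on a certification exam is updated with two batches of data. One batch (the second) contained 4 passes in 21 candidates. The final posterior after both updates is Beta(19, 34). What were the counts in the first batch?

Sequential conjugate updates are equivalent to a single update on the pooled data, so total successes = posterior α − prior α and total failures = posterior β − prior β.
Total across both batches: 19−11=8 passes, 34−13=21 failures.
Subtract the second batch: 8−4=4 passes and 21−17=4 failures.

4 passes and 4 failures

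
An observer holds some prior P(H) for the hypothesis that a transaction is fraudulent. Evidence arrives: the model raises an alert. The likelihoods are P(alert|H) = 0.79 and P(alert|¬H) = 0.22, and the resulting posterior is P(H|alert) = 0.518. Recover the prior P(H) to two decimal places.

In odds form, posterior odds = prior odds × likelihood ratio, so prior odds = posterior odds ÷ LR.
Posterior odds = 0.518/(1−0.518) = 1.0747. LR = 0.79/0.22 = 3.5909.
Prior odds = 1.0747/3.5909 = 0.2993, so P(H) = 0.2993/(1+0.2993) ≈ 0.23.

P(H) = 0.23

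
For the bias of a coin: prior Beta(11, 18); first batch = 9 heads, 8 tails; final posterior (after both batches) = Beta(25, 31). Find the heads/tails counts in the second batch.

5 heads and 5 tails

Because Beta–binomial updating is additive in the counts, the combined data contributed (α_post−α_prior, β_post−β_prior) successes and failures.
Total across both batches: 25−11=14 heads, 31−18=13 tails.
Subtract the first batch: 14−9=5 heads and 13−8=5 tails.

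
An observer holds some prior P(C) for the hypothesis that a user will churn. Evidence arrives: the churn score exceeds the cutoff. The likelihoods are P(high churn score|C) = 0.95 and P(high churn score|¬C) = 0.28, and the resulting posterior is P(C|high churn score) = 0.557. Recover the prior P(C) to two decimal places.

P(C) = 0.27

In odds form, posterior odds = prior odds × likelihood ratio, so prior odds = posterior odds ÷ LR.
Posterior odds = 0.557/(1−0.557) = 1.2573. LR = 0.95/0.28 = 3.3929.
Prior odds = 1.2573/3.3929 = 0.3706, so P(C) = 0.3706/(1+0.3706) ≈ 0.27.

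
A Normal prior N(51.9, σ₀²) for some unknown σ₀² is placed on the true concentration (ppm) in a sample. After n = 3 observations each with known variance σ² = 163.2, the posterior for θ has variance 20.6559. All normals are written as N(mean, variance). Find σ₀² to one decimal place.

σ₀² = 33.3

For the Normal–Normal model with known σ², precisions add: τ_n = τ₀ + n/σ².
So 1/σ₀² = 1/20.6559 − 3/163.2 = 0.048412 − 0.018382 = 0.030030.
Hence σ₀² = 1/0.030030 ≈ 33.3.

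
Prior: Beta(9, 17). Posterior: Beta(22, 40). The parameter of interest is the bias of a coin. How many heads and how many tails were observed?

Under Beta–binomial conjugacy the posterior parameters are (α+s, β+f).
Match parameters: s=22−9=13, f=40−17=23.

13 heads and 23 tails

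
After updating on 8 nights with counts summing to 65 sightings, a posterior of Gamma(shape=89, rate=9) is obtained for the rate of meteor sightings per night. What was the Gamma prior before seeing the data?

Gamma(shape=24, rate=1)

A Gamma(α, β) prior (rate parametrization) on a Poisson rate with n observations summing to S gives posterior Gamma(α+S, β+n).
So α = 89 − 65 = 24 and β = 9 − 8 = 1.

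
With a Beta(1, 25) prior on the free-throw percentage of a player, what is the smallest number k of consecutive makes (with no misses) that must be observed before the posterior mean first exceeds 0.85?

After k makes and 0 misses the posterior is Beta(1+k, 25), with mean (1+k)/(1+25+k).
Set (1+k)/(26+k) > 0.85 and solve: k > (0.85·26 − 1)/(1 − 0.85) = 140.667.
The smallest integer exceeding 140.667 is 141.

k = 141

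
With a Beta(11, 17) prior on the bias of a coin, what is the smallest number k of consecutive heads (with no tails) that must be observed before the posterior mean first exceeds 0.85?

k = 86

After k heads and 0 tails the posterior is Beta(11+k, 17), with mean (11+k)/(11+17+k).
Set (11+k)/(28+k) > 0.85 and solve: k > (0.85·28 − 11)/(1 − 0.85) = 85.333.
The smallest integer exceeding 85.333 is 86.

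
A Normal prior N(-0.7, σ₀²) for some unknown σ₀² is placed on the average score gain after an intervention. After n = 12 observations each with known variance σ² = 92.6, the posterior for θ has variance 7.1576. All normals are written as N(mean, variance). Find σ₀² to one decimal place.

Posterior precision equals prior precision plus data precision: 1/σ_n² = 1/σ₀² + n/σ².
So 1/σ₀² = 1/7.1576 − 12/92.6 = 0.139712 − 0.129590 = 0.010122.
Hence σ₀² = 1/0.010122 ≈ 98.8.

σ₀² = 98.8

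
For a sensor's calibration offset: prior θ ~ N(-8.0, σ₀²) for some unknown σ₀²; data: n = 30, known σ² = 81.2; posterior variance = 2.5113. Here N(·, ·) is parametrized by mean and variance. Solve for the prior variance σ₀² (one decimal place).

Posterior precision equals prior precision plus data precision: 1/σ_n² = 1/σ₀² + n/σ².
So 1/σ₀² = 1/2.5113 − 30/81.2 = 0.398200 − 0.369458 = 0.028742.
Hence σ₀² = 1/0.028742 ≈ 34.8.

σ₀² = 34.8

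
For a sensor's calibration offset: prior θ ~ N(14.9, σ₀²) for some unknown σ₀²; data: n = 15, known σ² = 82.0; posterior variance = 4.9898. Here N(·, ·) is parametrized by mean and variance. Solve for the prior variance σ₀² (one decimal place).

σ₀² = 57.2

For the Normal–Normal model with known σ², precisions add: τ_n = τ₀ + n/σ².
So 1/σ₀² = 1/4.9898 − 15/82.0 = 0.200409 − 0.182927 = 0.017482.
Hence σ₀² = 1/0.017482 ≈ 57.2.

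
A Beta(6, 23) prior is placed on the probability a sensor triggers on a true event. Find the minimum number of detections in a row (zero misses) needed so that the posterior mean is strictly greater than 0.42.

k = 11

After k detections and 0 misses the posterior is Beta(6+k, 23), with mean (6+k)/(6+23+k).
Set (6+k)/(29+k) > 0.42 and solve: k > (0.42·29 − 6)/(1 − 0.42) = 10.655.
The smallest integer exceeding 10.655 is 11.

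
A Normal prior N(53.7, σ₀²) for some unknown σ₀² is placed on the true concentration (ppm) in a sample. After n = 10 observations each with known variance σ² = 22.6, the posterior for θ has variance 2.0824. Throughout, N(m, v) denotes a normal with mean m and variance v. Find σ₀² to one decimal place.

For the Normal–Normal model with known σ², precisions add: τ_n = τ₀ + n/σ².
So 1/σ₀² = 1/2.0824 − 10/22.6 = 0.480215 − 0.442478 = 0.037737.
Hence σ₀² = 1/0.037737 ≈ 26.5.

σ₀² = 26.5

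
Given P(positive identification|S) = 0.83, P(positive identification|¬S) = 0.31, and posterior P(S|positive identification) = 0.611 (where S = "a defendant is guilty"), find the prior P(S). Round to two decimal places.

Bayes' rule in odds form gives O(S|E) = O(S)·[P(E|S)/P(E|¬S)], hence O(S) = O(S|E)/LR.
Posterior odds = 0.611/(1−0.611) = 1.5707. LR = 0.83/0.31 = 2.6774.
Prior odds = 1.5707/2.6774 = 0.5867, so P(S) = 0.5867/(1+0.5867) ≈ 0.37.

P(S) = 0.37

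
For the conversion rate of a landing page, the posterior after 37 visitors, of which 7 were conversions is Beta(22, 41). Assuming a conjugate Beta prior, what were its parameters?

Beta is conjugate to the binomial likelihood: posterior = Beta(α+s, β+f).
Subtract the data counts: 22−7=15, 41−30=11.

Beta(15, 11)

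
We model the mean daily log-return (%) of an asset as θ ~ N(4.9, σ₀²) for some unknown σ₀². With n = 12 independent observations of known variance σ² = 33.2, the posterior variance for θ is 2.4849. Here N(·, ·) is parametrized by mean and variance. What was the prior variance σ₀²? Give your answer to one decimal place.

σ₀² = 24.4

Posterior precision equals prior precision plus data precision: 1/σ_n² = 1/σ₀² + n/σ².
So 1/σ₀² = 1/2.4849 − 12/33.2 = 0.402431 − 0.361446 = 0.040985.
Hence σ₀² = 1/0.040985 ≈ 24.4.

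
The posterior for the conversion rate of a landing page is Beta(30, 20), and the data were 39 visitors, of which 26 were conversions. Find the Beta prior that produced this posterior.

Beta is conjugate to the binomial likelihood: posterior = Beta(α+s, β+f).
So α = 30 − 26 = 4 and β = 20 − 13 = 7.

Beta(4, 7)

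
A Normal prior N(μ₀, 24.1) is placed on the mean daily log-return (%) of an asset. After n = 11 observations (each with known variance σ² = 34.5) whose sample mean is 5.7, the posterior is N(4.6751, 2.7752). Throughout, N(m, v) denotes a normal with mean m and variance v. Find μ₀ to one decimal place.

μ₀ = -3.2

The posterior mean is a precision-weighted average: μ_n = (τ₀μ₀ + τ_data·x̄)/(τ₀+τ_data), with τ₀=1/σ₀² and τ_data=n/σ².
Here τ₀ = 1/24.1 = 0.041494 and τ_data = 11/34.5 = 0.318841, so τ_n = 0.360335.
Rearranging for μ₀: μ₀ = (μ_n·τ_n − τ_data·x̄)/τ₀ = (4.6751·0.360335 − 0.318841·5.7) / 0.041494 = -0.132792/0.041494 ≈ -3.2.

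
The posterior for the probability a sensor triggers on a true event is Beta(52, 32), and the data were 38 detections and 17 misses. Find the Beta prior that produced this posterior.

Beta is conjugate to the binomial likelihood: posterior = Beta(a+s, b+f).
Subtract the data counts: 52−38=14, 32−17=15.

Beta(14, 15)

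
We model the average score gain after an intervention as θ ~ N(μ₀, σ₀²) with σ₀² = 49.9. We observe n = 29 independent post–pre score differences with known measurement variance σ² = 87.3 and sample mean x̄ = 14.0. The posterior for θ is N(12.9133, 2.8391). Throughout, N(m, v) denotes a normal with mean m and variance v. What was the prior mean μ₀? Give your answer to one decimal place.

With known observation variance, the Normal–Normal posterior has precision τ_n = τ₀ + n/σ² and mean μ_n = (τ₀μ₀ + (n/σ²)x̄)/τ_n.
Here τ₀ = 1/49.9 = 0.020040 and τ_data = 29/87.3 = 0.332188, so τ_n = 0.352228.
Rearranging for μ₀: μ₀ = (μ_n·τ_n − τ_data·x̄)/τ₀ = (12.9133·0.352228 − 0.332188·14.0) / 0.020040 = -0.102206/0.020040 ≈ -5.1.

μ₀ = -5.1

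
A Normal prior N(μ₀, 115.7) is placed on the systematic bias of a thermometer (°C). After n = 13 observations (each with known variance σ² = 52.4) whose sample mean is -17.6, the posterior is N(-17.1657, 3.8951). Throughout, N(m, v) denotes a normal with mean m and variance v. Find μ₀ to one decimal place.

μ₀ = -4.7

The posterior mean is a precision-weighted average: μ_n = (τ₀μ₀ + τ_data·x̄)/(τ₀+τ_data), with τ₀=1/σ₀² and τ_data=n/σ².
Here τ₀ = 1/115.7 = 0.008643 and τ_data = 13/52.4 = 0.248092, so τ_n = 0.256735.
Rearranging for μ₀: μ₀ = (μ_n·τ_n − τ_data·x̄)/τ₀ = (-17.1657·0.256735 − 0.248092·-17.6) / 0.008643 = -0.040617/0.008643 ≈ -4.7.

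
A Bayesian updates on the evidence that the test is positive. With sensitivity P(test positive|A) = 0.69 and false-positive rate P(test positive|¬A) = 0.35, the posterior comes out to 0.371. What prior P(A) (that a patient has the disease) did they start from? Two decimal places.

In odds form, posterior odds = prior odds × likelihood ratio, so prior odds = posterior odds ÷ LR.
Posterior odds = 0.371/(1−0.371) = 0.5898. LR = 0.69/0.35 = 1.9714.
Prior odds = 0.5898/1.9714 = 0.2992, so P(A) = 0.2992/(1+0.2992) ≈ 0.23.

P(A) = 0.23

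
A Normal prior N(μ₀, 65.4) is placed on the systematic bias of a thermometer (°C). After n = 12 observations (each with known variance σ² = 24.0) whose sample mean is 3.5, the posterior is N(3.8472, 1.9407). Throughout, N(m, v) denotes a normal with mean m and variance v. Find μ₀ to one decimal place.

μ₀ = 15.2

The posterior mean is a precision-weighted average: μ_n = (τ₀μ₀ + τ_data·x̄)/(τ₀+τ_data), with τ₀=1/σ₀² and τ_data=n/σ².
Here τ₀ = 1/65.4 = 0.015291 and τ_data = 12/24.0 = 0.500000, so τ_n = 0.515291.
Rearranging for μ₀: μ₀ = (μ_n·τ_n − τ_data·x̄)/τ₀ = (3.8472·0.515291 − 0.500000·3.5) / 0.015291 = 0.232428/0.015291 ≈ 15.2.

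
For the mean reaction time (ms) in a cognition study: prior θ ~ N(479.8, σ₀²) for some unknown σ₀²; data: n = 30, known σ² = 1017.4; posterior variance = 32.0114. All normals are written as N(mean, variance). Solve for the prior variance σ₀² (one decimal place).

Posterior precision equals prior precision plus data precision: 1/σ_n² = 1/σ₀² + n/σ².
So 1/σ₀² = 1/32.0114 − 30/1017.4 = 0.031239 − 0.029487 = 0.001752.
Hence σ₀² = 1/0.001752 ≈ 570.8.

σ₀² = 570.8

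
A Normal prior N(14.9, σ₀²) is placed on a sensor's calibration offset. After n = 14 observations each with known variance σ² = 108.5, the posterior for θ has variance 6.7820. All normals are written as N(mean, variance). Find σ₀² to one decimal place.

σ₀² = 54.3

For the Normal–Normal model with known σ², precisions add: τ_n = τ₀ + n/σ².
So 1/σ₀² = 1/6.7820 − 14/108.5 = 0.147449 − 0.129032 = 0.018417.
Hence σ₀² = 1/0.018417 ≈ 54.3.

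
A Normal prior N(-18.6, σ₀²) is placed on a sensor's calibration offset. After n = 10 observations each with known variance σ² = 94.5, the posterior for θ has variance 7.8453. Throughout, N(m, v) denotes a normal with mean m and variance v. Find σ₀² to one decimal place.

σ₀² = 46.2

Posterior precision equals prior precision plus data precision: 1/σ_n² = 1/σ₀² + n/σ².
So 1/σ₀² = 1/7.8453 − 10/94.5 = 0.127465 − 0.105820 = 0.021645.
Hence σ₀² = 1/0.021645 ≈ 46.2.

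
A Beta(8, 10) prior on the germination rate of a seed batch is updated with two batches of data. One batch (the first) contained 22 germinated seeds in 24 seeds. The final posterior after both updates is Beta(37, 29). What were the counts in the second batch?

Because Beta–binomial updating is additive in the counts, the combined data contributed (α_post−α_prior, β_post−β_prior) successes and failures.
Total across both batches: 37−8=29 germinated seeds, 29−10=19 non-germinating seeds.
Subtract the first batch: 29−22=7 germinated seeds and 19−2=17 non-germinating seeds.

7 germinated seeds and 17 non-germinating seeds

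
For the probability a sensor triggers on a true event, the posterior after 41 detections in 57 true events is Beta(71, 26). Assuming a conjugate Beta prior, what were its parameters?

Beta(30, 10)

Under Beta–binomial conjugacy the posterior parameters are (a+s, b+f).
Subtract the data counts: 71−41=30, 26−16=10.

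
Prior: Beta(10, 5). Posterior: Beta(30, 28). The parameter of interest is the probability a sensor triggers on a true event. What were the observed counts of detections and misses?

Beta is conjugate to the binomial likelihood: posterior = Beta(α+s, β+f).
So s = 30 − 10 = 20 and f = 28 − 5 = 23.

20 detections and 23 misses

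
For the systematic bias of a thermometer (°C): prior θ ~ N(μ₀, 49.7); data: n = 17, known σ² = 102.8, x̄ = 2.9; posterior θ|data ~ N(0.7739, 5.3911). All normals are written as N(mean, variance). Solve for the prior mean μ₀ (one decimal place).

The posterior mean is a precision-weighted average: μ_n = (τ₀μ₀ + τ_data·x̄)/(τ₀+τ_data), with τ₀=1/σ₀² and τ_data=n/σ².
Here τ₀ = 1/49.7 = 0.020121 and τ_data = 17/102.8 = 0.165370, so τ_n = 0.185491.
Rearranging for μ₀: μ₀ = (μ_n·τ_n − τ_data·x̄)/τ₀ = (0.7739·0.185491 − 0.165370·2.9) / 0.020121 = -0.336022/0.020121 ≈ -16.7.

μ₀ = -16.7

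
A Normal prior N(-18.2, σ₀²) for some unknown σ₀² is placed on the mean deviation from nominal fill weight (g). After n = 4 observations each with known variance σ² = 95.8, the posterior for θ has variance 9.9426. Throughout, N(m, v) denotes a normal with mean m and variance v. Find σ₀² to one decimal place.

σ₀² = 17.0

Posterior precision equals prior precision plus data precision: 1/σ_n² = 1/σ₀² + n/σ².
So 1/σ₀² = 1/9.9426 − 4/95.8 = 0.100577 − 0.041754 = 0.058823.
Hence σ₀² = 1/0.058823 ≈ 17.0.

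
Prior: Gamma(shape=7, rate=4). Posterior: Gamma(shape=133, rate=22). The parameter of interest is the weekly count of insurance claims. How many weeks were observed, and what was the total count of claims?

n = 18 weeks with total 126 claims

A Gamma(α, β) prior (rate parametrization) on a Poisson rate with n observations summing to S gives posterior Gamma(α+S, β+n).
Matching: Σxᵢ = 133 − 7 = 126 and n = 22 − 4 = 18.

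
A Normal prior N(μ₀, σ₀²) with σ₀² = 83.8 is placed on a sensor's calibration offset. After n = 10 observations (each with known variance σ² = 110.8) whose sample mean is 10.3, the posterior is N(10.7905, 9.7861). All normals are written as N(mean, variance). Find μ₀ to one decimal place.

μ₀ = 14.5

The posterior mean is a precision-weighted average: μ_n = (τ₀μ₀ + τ_data·x̄)/(τ₀+τ_data), with τ₀=1/σ₀² and τ_data=n/σ².
Here τ₀ = 1/83.8 = 0.011933 and τ_data = 10/110.8 = 0.090253, so τ_n = 0.102186.
Rearranging for μ₀: μ₀ = (μ_n·τ_n − τ_data·x̄)/τ₀ = (10.7905·0.102186 − 0.090253·10.3) / 0.011933 = 0.173032/0.011933 ≈ 14.5.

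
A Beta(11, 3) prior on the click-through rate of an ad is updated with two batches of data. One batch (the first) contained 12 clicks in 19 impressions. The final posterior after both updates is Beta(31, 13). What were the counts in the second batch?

Sequential conjugate updates are equivalent to a single update on the pooled data, so total successes = posterior α − prior α and total failures = posterior β − prior β.
Total across both batches: 31−11=20 clicks, 13−3=10 non-clicks.
Subtract the first batch: 20−12=8 clicks and 10−7=3 non-clicks.

8 clicks and 3 non-clicks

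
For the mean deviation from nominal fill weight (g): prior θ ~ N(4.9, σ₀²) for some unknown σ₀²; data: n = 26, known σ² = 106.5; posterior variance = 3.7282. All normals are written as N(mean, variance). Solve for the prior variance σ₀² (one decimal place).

σ₀² = 41.5

Posterior precision equals prior precision plus data precision: 1/σ_n² = 1/σ₀² + n/σ².
So 1/σ₀² = 1/3.7282 − 26/106.5 = 0.268226 − 0.244131 = 0.024095.
Hence σ₀² = 1/0.024095 ≈ 41.5.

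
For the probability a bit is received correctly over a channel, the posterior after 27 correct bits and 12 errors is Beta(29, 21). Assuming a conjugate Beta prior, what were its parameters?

A Beta(α, β) prior with s successes and f failures in binomial data gives a Beta(α+s, β+f) posterior.
Subtract the data counts: 29−27=2, 21−12=9.

Beta(2, 9)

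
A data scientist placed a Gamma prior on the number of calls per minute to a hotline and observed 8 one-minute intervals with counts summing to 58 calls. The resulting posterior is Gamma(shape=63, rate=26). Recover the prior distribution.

A Gamma(α, β) prior (rate parametrization) on a Poisson rate with n observations summing to S gives posterior Gamma(α+S, β+n).
So α = 63 − 58 = 5 and β = 26 − 8 = 18.

Gamma(shape=5, rate=18)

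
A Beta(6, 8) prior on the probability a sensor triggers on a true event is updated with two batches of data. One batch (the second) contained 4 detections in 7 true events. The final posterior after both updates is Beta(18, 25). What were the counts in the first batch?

8 detections and 14 misses

Because Beta–binomial updating is additive in the counts, the combined data contributed (α_post−α_prior, β_post−β_prior) successes and failures.
Total across both batches: 18−6=12 detections, 25−8=17 misses.
Subtract the second batch: 12−4=8 detections and 17−3=14 misses.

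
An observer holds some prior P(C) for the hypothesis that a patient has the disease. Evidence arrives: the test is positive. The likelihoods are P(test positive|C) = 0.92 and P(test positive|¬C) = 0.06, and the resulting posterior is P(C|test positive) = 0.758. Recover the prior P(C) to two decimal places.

P(C) = 0.17

Bayes' rule in odds form gives O(C|E) = O(C)·[P(E|C)/P(E|¬C)], hence O(C) = O(C|E)/LR.
Posterior odds = 0.758/(1−0.758) = 3.1322. LR = 0.92/0.06 = 15.3333.
Prior odds = 3.1322/15.3333 = 0.2043, so P(C) = 0.2043/(1+0.2043) ≈ 0.17.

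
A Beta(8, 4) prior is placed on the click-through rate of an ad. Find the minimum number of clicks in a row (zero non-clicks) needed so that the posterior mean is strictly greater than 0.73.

k = 3

After k clicks and 0 non-clicks the posterior is Beta(8+k, 4), with mean (8+k)/(8+4+k).
Set (8+k)/(12+k) > 0.73 and solve: k > (0.73·12 − 8)/(1 − 0.73) = 2.815.
The smallest integer exceeding 2.815 is 3, and checking k=3: (11)/(15) = 0.7333 > 0.73.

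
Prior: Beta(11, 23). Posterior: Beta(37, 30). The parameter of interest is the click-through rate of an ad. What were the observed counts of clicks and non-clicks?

A Beta(α, β) prior with s successes and f failures in binomial data gives a Beta(α+s, β+f) posterior.
Match parameters: s=37−11=26, f=30−23=7.

26 clicks and 7 non-clicks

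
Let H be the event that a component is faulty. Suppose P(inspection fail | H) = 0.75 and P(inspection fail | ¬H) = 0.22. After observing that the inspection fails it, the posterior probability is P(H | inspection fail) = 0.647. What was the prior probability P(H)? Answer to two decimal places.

Bayes' rule in odds form gives O(H|E) = O(H)·[P(E|H)/P(E|¬H)], hence O(H) = O(H|E)/LR.
Posterior odds = 0.647/(1−0.647) = 1.8329. LR = 0.75/0.22 = 3.4091.
Prior odds = 1.8329/3.4091 = 0.5376, so P(H) = 0.5376/(1+0.5376) ≈ 0.35.

P(H) = 0.35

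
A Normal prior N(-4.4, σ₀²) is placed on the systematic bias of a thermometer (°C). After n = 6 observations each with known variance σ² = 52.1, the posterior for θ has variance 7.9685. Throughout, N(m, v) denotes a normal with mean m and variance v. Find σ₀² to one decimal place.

For the Normal–Normal model with known σ², precisions add: τ_n = τ₀ + n/σ².
So 1/σ₀² = 1/7.9685 − 6/52.1 = 0.125494 − 0.115163 = 0.010331.
Hence σ₀² = 1/0.010331 ≈ 96.8.

σ₀² = 96.8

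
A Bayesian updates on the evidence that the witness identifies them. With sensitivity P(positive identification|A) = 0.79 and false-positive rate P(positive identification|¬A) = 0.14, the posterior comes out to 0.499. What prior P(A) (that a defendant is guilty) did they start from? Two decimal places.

In odds form, posterior odds = prior odds × likelihood ratio, so prior odds = posterior odds ÷ LR.
Posterior odds = 0.499/(1−0.499) = 0.9960. LR = 0.79/0.14 = 5.6429.
Prior odds = 0.9960/5.6429 = 0.1765, so P(A) = 0.1765/(1+0.1765) ≈ 0.15.

P(A) = 0.15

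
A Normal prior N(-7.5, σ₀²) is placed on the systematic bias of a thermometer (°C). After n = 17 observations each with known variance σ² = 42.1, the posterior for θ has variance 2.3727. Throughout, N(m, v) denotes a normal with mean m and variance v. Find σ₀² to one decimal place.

σ₀² = 56.6

Posterior precision equals prior precision plus data precision: 1/σ_n² = 1/σ₀² + n/σ².
So 1/σ₀² = 1/2.3727 − 17/42.1 = 0.421461 − 0.403800 = 0.017661.
Hence σ₀² = 1/0.017661 ≈ 56.6.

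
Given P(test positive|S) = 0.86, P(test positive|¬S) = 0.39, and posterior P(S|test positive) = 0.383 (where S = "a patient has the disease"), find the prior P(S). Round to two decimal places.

P(S) = 0.22

Bayes' rule in odds form gives O(S|E) = O(S)·[P(E|S)/P(E|¬S)], hence O(S) = O(S|E)/LR.
Posterior odds = 0.383/(1−0.383) = 0.6207. LR = 0.86/0.39 = 2.2051.
Prior odds = 0.6207/2.2051 = 0.2815, so P(S) = 0.2815/(1+0.2815) ≈ 0.22.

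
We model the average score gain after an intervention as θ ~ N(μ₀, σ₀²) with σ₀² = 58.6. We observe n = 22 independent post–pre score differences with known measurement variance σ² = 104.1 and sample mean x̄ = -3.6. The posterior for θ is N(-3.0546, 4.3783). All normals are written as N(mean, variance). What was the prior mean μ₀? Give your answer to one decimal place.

The posterior mean is a precision-weighted average: μ_n = (τ₀μ₀ + τ_data·x̄)/(τ₀+τ_data), with τ₀=1/σ₀² and τ_data=n/σ².
Here τ₀ = 1/58.6 = 0.017065 and τ_data = 22/104.1 = 0.211335, so τ_n = 0.228400.
Rearranging for μ₀: μ₀ = (μ_n·τ_n − τ_data·x̄)/τ₀ = (-3.0546·0.228400 − 0.211335·-3.6) / 0.017065 = 0.063135/0.017065 ≈ 3.7.

μ₀ = 3.7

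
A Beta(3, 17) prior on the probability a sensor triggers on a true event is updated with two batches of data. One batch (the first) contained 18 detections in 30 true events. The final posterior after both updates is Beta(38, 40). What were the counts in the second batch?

17 detections and 11 misses

Sequential conjugate updates are equivalent to a single update on the pooled data, so total successes = posterior α − prior α and total failures = posterior β − prior β.
Total across both batches: 38−3=35 detections, 40−17=23 misses.
Subtract the first batch: 35−18=17 detections and 23−12=11 misses.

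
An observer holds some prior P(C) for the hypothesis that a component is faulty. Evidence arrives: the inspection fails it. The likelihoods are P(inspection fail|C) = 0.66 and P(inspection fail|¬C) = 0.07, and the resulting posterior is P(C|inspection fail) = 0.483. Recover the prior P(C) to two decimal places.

In odds form, posterior odds = prior odds × likelihood ratio, so prior odds = posterior odds ÷ LR.
Posterior odds = 0.483/(1−0.483) = 0.9342. LR = 0.66/0.07 = 9.4286.
Prior odds = 0.9342/9.4286 = 0.0991, so P(C) = 0.0991/(1+0.0991) ≈ 0.09.

P(C) = 0.09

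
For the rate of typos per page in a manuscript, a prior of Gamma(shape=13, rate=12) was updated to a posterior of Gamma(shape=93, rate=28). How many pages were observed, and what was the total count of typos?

A Gamma(α, β) prior (rate parametrization) on a Poisson rate with n observations summing to S gives posterior Gamma(α+S, β+n).
Matching: Σxᵢ = 93 − 13 = 80 and n = 28 − 12 = 16.

n = 16 pages with total 80 typos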